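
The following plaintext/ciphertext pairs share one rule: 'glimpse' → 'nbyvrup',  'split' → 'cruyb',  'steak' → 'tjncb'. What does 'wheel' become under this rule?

unnqf

The output letters match the input read backwards, each shifted +9: glimpse reversed is espmilg. Read the word backwards and shift each letter +9.
Applying it to wheel: reverse → leehw; then shift: l+9=u, e+9=n, e+9=n, h+9=q, w+9=f.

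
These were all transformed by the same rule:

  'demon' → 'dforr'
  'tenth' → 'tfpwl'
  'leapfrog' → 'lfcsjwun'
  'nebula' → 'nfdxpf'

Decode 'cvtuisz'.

current

In demon: d→d is +0, e→f is +1, m→o is +2, o→r is +3 — the shift increases by 1 each position. Each letter shifts forward by its position index (0, 1, 2, …) — the shift grows by one for each successive letter.
Decoding cvtuisz: c−0=c, v−1=u, t−2=r, u−3=r, i−4=e, s−5=n, z−6=t.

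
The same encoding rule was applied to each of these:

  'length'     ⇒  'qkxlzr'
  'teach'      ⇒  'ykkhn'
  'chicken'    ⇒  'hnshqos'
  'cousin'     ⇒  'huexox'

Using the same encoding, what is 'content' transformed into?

It's a Vigenère-style cipher with numeric key [5,6,10]: position i shifts by key[i mod 3].
Applying it to content: c+5=h, o+6=u, n+10=x, t+5=y, e+6=k, n+10=x, t+5=y.

huxykxy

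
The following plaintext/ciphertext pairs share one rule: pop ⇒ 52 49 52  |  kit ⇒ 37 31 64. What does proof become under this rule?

p(#16)→52 and o(#15)→49: differences scale by 3, so n = 3·pos + 4. Each letter becomes 3×(its alphabet position, a=1..z=26) + 4.
On proof: p=16→52, r=18→58, o=15→49, o=15→49, f=6→22.

52 58 49 49 22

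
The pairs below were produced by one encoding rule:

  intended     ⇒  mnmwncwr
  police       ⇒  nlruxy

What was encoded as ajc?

The output letters match the input read backwards, each shifted +9: intended reversed is dednetni. Two steps: reverse the string, then apply a Caesar shift of +9.
Reversing it on ajc: shift back: a−9=r, j−9=a, c−9=t → rat; then reverse → tar.

tar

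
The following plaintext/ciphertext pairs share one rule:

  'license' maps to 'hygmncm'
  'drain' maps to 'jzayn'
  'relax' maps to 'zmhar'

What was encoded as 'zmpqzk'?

reform

Treating letters as 0–25, the rule is x ↦ 3x + 0 (mod 26).
Undoing it on zmpqzk: z(25)→9·(25−0)≡17=r; m(12)→9·(12−0)≡4=e; p(15)→9·(15−0)≡5=f; q(16)→9·(16−0)≡14=o; z(25)→9·(25−0)≡17=r; k(10)→9·(10−0)≡12=m (all mod 26).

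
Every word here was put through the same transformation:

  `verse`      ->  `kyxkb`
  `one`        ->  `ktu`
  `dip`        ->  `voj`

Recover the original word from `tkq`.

ken

The output letters match the input read backwards, each shifted +6: verse reversed is esrev. Two steps: reverse the string, then apply a Caesar shift of +6.
Reversing it on tkq: shift back: t−6=n, k−6=e, q−6=k → nek; then reverse → ken.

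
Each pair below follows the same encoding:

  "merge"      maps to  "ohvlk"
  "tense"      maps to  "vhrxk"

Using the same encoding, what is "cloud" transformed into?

In merge: m→o is +2, e→h is +3, r→v is +4, g→l is +5 — the shift increases by 1 each position. Each letter shifts forward by (position + 2), i.e. 2, 3, 4, … — the shift grows by one for each successive letter.
For cloud: c+2=e, l+3=o, o+4=s, u+5=z, d+6=j.

eoszj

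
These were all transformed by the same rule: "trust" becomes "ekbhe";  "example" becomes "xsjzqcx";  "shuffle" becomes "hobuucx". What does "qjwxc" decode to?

Treating letters as 0–25, the rule is x ↦ 23x + 9 (mod 26).
Decoding qjwxc: q(16)→17·(16−9)≡15=p; j(9)→17·(9−9)≡0=a; w(22)→17·(22−9)≡13=n; x(23)→17·(23−9)≡4=e; c(2)→17·(2−9)≡11=l (all mod 26).

panel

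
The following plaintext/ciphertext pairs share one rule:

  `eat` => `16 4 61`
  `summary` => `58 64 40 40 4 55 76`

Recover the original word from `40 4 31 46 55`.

major

e(#5)→16 and a(#1)→4: differences scale by 3, so n = 3·pos + 1. The formula is n = 3×(alphabet index, a=1) + 1.
Undoing it on 40 4 31 46 55: 40→(40−1)÷3=13=m, 4→(4−1)÷3=1=a, 31→(31−1)÷3=10=j, 46→(46−1)÷3=15=o, 55→(55−1)÷3=18=r.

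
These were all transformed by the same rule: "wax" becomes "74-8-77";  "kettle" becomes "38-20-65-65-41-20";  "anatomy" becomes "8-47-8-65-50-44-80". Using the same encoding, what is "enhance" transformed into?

The formula is n = 3×(alphabet index, a=1) + 5.
Applying it to enhance: e=5→20, n=14→47, h=8→29, a=1→8, n=14→47, c=3→14, e=5→20.

20-47-29-8-47-14-20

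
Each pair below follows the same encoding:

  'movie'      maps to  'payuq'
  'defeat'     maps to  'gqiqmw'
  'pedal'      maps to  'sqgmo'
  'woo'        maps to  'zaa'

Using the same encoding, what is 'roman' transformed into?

uapmq

The shift depends on letter class: consonant m→p is +3, but vowel o→a is +12. The rule splits by letter class: vowels +12, consonants +3.
For roman: r(cons)+3=u, o(vowel)+12=a, m(cons)+3=p, a(vowel)+12=m, n(cons)+3=q.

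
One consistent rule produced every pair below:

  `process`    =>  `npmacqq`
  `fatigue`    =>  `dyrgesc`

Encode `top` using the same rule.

Compare letters: p→n is +24, r→p is +24, o→m is +24 — a constant shift. This is a Caesar cipher with shift 24.
For top: t+24=r, o+24=m, p+24=n.

rmn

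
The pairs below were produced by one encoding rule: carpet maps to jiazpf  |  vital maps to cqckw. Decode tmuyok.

In carpet: c→j is +7, a→i is +8, r→a is +9, p→z is +10 — the shift increases by 1 each position. Letter i (0-indexed) is shifted by i+7, so successive shifts are 7, 8, 9, ….
Undoing it on tmuyok: t−7=m, m−8=e, u−9=l, y−10=o, o−11=d, k−12=y.

melody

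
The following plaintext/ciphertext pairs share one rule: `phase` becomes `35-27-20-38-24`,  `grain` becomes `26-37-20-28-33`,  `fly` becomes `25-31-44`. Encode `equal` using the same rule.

p is letter #16 and maps to 35: an offset of 19. Letters become their 1-based position plus 19 (so a→20, b→21, …).
For equal: e=5→24, q=17→36, u=21→40, a=1→20, l=12→31.

24-36-40-20-31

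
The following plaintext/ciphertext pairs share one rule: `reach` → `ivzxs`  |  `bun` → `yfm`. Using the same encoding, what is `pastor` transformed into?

kzhgli

Each pair mirrors across the alphabet (r↔i, e↔v, a↔z): positions sum to 25. This is the alphabet-reversal cipher (Atbash): a becomes z, b becomes y, etc.
On pastor: p↔k, a↔z, s↔h, t↔g, o↔l, r↔i.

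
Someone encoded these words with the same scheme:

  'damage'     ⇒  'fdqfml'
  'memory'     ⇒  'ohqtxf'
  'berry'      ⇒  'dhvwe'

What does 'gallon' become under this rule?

idpquu

In damage: d→f is +2, a→d is +3, m→q is +4, a→f is +5 — the shift increases by 1 each position. Letter i (0-indexed) is shifted by i+2, so successive shifts are 2, 3, 4, ….
On gallon: g+2=i, a+3=d, l+4=p, l+5=q, o+6=u, n+7=u.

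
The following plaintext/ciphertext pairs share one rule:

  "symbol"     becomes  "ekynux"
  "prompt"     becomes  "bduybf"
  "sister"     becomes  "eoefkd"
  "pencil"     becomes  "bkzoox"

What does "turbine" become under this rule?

The shift depends on letter class: consonant s→e is +12, but vowel o→u is +6. Vowels shift forward by 6 and consonants shift forward by 12.
For turbine: t(cons)+12=f, u(vowel)+6=a, r(cons)+12=d, b(cons)+12=n, i(vowel)+6=o, n(cons)+12=z, e(vowel)+6=k.

fadnozk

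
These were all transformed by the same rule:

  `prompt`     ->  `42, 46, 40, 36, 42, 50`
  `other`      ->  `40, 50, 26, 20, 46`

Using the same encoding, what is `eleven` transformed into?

20, 34, 20, 54, 20, 38

p(#16)→42 and r(#18)→46: differences scale by 2, so n = 2·pos + 10. The formula is n = 2×(alphabet index, a=1) + 10.
Applying it to eleven: e=5→20, l=12→34, e=5→20, v=22→54, e=5→20, n=14→38.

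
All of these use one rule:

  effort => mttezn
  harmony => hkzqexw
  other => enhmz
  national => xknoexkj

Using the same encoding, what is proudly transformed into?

lzeufjw

Each letter's alphabet position (a=0..z=25) is mapped through 7·x+10 mod 26 — an affine cipher.
On proudly: p(15)→7·15+10≡11=l; r(17)→7·17+10≡25=z; o(14)→7·14+10≡4=e; u(20)→7·20+10≡20=u; d(3)→7·3+10≡5=f; l(11)→7·11+10≡9=j; y(24)→7·24+10≡22=w (all mod 26).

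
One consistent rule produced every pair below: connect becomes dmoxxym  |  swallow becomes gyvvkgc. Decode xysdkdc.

The output letters match the input read backwards, each shifted +10: connect reversed is tcennoc. Two steps: reverse the string, then apply a Caesar shift of +10.
Decoding xysdkdc: shift back: x−10=n, y−10=o, s−10=i, d−10=t, k−10=a, d−10=t, c−10=s → noitats; then reverse → station.

station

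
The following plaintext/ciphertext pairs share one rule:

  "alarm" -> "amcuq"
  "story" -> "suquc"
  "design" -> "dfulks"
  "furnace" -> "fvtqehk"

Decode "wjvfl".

Letter i (0-indexed) is shifted by i+0, so successive shifts are 0, 1, 2, ….
Reversing it on wjvfl: w−0=w, j−1=i, v−2=t, f−3=c, l−4=h.

witch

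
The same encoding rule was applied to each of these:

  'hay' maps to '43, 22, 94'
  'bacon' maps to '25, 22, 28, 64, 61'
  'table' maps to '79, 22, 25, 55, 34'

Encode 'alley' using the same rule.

h(#8)→43 and a(#1)→22: differences scale by 3, so n = 3·pos + 19. The formula is n = 3×(alphabet index, a=1) + 19.
Applying it to alley: a=1→22, l=12→55, l=12→55, e=5→34, y=25→94.

22, 55, 55, 34, 94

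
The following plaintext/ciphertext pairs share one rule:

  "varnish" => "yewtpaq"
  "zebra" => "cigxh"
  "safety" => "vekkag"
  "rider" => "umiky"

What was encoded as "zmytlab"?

witness

Each letter shifts forward by (position + 3), i.e. 3, 4, 5, … — the shift grows by one for each successive letter.
Decoding zmytlab: z−3=w, m−4=i, y−5=t, t−6=n, l−7=e, a−8=s, b−9=s.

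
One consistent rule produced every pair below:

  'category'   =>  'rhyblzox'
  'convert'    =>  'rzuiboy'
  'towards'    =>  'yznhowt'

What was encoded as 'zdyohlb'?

c(2)→r(17) and a(0)→h(7) fit y≡5x+7 (mod 26); the inverse of 5 mod 26 is 21. Treating letters as 0–25, the rule is x ↦ 5x + 7 (mod 26).
Undoing it on zdyohlb: z(25)→21·(25−7)≡14=o; d(3)→21·(3−7)≡20=u; y(24)→21·(24−7)≡19=t; o(14)→21·(14−7)≡17=r; h(7)→21·(7−7)≡0=a; l(11)→21·(11−7)≡6=g; b(1)→21·(1−7)≡4=e (all mod 26).

outrage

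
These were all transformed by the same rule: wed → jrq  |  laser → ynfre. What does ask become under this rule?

Compare letters: w→j is +13, e→r is +13, d→q is +13 — a constant shift. Each letter is shifted forward by 13 in the alphabet (a Caesar shift of +13).
On ask: a+13=n, s+13=f, k+13=x.

nfx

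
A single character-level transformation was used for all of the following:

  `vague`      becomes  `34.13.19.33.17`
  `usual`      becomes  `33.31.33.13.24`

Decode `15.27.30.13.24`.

v is letter #22 and maps to 34: an offset of 12. Each letter is replaced by its alphabet position (a=1..z=26) + 12.
Reversing it on 15.27.30.13.24: 15→(15−12)÷1=3=c, 27→(27−12)÷1=15=o, 30→(30−12)÷1=18=r, 13→(13−12)÷1=1=a, 24→(24−12)÷1=12=l.

coral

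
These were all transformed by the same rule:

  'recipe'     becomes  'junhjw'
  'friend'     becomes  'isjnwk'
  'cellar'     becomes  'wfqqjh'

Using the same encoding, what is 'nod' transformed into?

Read the word backwards and shift each letter +5.
For nod: reverse → don; then shift: d+5=i, o+5=t, n+5=s.

its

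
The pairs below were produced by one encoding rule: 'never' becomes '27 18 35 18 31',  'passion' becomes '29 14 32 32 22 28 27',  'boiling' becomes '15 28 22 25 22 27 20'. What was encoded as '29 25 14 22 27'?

plain

n is letter #14 and maps to 27: an offset of 13. The number is (letter's place in the alphabet, a=1) + 13.
Undoing it on 29 25 14 22 27: 29→(29−13)÷1=16=p, 25→(25−13)÷1=12=l, 14→(14−13)÷1=1=a, 22→(22−13)÷1=9=i, 27→(27−13)÷1=14=n.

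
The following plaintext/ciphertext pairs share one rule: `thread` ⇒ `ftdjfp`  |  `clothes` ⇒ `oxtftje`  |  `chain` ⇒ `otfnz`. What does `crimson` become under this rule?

The shift depends on letter class: consonant t→f is +12, but vowel e→j is +5. Vowels shift forward by 5 and consonants shift forward by 12.
For crimson: c(cons)+12=o, r(cons)+12=d, i(vowel)+5=n, m(cons)+12=y, s(cons)+12=e, o(vowel)+5=t, n(cons)+12=z.

odnyetz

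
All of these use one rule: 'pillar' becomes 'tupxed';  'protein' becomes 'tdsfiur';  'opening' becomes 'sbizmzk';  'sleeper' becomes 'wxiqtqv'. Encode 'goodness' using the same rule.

Shifts by position in pillar: pos 0: p→t (+4), pos 1: i→u (+12), pos 2: l→p (+4), pos 3: l→x (+12) — repeating every 2. The shifts repeat in a cycle of length 2: positions 0,1,… shift by +4, +12, then the pattern repeats.
Applying it to goodness: g+4=k, o+12=a, o+4=s, d+12=p, n+4=r, e+12=q, s+4=w, s+12=e.

kasprqwe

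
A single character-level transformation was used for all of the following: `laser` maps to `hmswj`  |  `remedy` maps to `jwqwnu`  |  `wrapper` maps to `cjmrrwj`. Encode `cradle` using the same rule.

l(11)→h(7) and a(0)→m(12) fit y≡9x+12 (mod 26); the inverse of 9 mod 26 is 3. Each letter's alphabet position (a=0..z=25) is mapped through 9·x+12 mod 26 — an affine cipher.
On cradle: c(2)→9·2+12≡4=e; r(17)→9·17+12≡9=j; a(0)→9·0+12≡12=m; d(3)→9·3+12≡13=n; l(11)→9·11+12≡7=h; e(4)→9·4+12≡22=w (all mod 26).

ejmnhw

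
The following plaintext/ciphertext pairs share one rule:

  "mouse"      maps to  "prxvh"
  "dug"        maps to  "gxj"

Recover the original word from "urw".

Compare letters: m→p is +3, o→r is +3, u→x is +3 — a constant shift. Every letter moves 3 places later in the alphabet, wrapping around z→a.
Undoing it on urw: u−3=r, r−3=o, w−3=t.

rot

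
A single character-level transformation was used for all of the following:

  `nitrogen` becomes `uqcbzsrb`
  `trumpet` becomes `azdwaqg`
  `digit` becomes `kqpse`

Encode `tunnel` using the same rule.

In nitrogen: n→u is +7, i→q is +8, t→c is +9, r→b is +10 — the shift increases by 1 each position. Letter i (0-indexed) is shifted by i+7, so successive shifts are 7, 8, 9, ….
On tunnel: t+7=a, u+8=c, n+9=w, n+10=x, e+11=p, l+12=x.

acwxpx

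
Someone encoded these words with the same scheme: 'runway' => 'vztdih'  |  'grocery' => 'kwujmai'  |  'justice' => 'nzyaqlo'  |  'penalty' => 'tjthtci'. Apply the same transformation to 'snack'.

Letter i (0-indexed) is shifted by i+4, so successive shifts are 4, 5, 6, ….
For snack: s+4=w, n+5=s, a+6=g, c+7=j, k+8=s.

wsgjs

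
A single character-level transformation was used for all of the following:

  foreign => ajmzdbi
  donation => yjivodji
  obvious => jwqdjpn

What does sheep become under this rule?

Compare letters: f→a is +21, o→j is +21, r→m is +21 — a constant shift. Each letter is shifted forward by 21 in the alphabet (a Caesar shift of +21).
For sheep: s+21=n, h+21=c, e+21=z, e+21=z, p+21=k.

nczzk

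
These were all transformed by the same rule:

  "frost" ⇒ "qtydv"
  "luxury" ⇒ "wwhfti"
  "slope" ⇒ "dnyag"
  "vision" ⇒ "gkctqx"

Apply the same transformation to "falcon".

qcvnqx

Shifts by position in frost: pos 0: f→q (+11), pos 1: r→t (+2), pos 2: o→y (+10), pos 3: s→d (+11), pos 4: t→v (+2) — repeating every 3. The shifts repeat in a cycle of length 3: positions 0,1,… shift by +11, +2, +10, then the pattern repeats.
On falcon: f+11=q, a+2=c, l+10=v, c+11=n, o+2=q, n+10=x.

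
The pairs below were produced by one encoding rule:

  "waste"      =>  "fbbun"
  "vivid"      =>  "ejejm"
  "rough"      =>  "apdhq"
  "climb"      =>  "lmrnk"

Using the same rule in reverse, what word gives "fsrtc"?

Shifts by position in waste: pos 0: w→f (+9), pos 1: a→b (+1), pos 2: s→b (+9), pos 3: t→u (+1) — repeating every 2. A repeating key of period 2 is used — shifts +9, +1 over and over.
Reversing it on fsrtc: f−9=w, s−1=r, r−9=i, t−1=s, c−9=t.

wrist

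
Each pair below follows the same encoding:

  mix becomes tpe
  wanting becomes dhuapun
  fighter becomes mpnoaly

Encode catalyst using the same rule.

It's a constant shift of +7 (ROT7).
On catalyst: c+7=j, a+7=h, t+7=a, a+7=h, l+7=s, y+7=f, s+7=z, t+7=a.

jhahsfza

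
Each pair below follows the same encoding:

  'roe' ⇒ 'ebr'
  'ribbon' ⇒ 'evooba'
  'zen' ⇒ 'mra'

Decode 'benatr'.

orange

Compare letters: r→e is +13, o→b is +13, e→r is +13 — a constant shift. This is a Caesar cipher with shift 13.
Reversing it on benatr: b−13=o, e−13=r, n−13=a, a−13=n, t−13=g, r−13=e.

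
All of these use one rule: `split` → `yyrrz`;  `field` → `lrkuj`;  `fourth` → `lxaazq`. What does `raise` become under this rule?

xjobk

Shifts by position in split: pos 0: s→y (+6), pos 1: p→y (+9), pos 2: l→r (+6), pos 3: i→r (+9) — repeating every 2. The shifts repeat in a cycle of length 2: positions 0,1,… shift by +6, +9, then the pattern repeats.
On raise: r+6=x, a+9=j, i+6=o, s+9=b, e+6=k.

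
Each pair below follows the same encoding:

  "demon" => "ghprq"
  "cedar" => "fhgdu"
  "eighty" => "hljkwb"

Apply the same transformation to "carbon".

fduerq

It's a constant shift of +3 (ROT3).
Applying it to carbon: c+3=f, a+3=d, r+3=u, b+3=e, o+3=r, n+3=q.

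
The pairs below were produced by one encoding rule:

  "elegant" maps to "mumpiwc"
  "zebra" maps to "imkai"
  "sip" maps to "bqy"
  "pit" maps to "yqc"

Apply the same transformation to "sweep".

The shift depends on letter class: consonant l→u is +9, but vowel e→m is +8. The rule splits by letter class: vowels +8, consonants +9.
On sweep: s(cons)+9=b, w(cons)+9=f, e(vowel)+8=m, e(vowel)+8=m, p(cons)+9=y.

bfmmy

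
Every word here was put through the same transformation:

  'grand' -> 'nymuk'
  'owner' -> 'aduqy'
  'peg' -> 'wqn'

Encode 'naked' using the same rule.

The shift depends on letter class: consonant g→n is +7, but vowel a→m is +12. The rule splits by letter class: vowels +12, consonants +7.
For naked: n(cons)+7=u, a(vowel)+12=m, k(cons)+7=r, e(vowel)+12=q, d(cons)+7=k.

umrqk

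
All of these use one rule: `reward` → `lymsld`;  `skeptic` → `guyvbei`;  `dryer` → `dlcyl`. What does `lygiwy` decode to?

rescue

r(17)→l(11) and e(4)→y(24) fit y≡21x+18 (mod 26); the inverse of 21 mod 26 is 5. Each letter's alphabet position (a=0..z=25) is mapped through 21·x+18 mod 26 — an affine cipher.
Reversing it on lygiwy: l(11)→5·(11−18)≡17=r; y(24)→5·(24−18)≡4=e; g(6)→5·(6−18)≡18=s; i(8)→5·(8−18)≡2=c; w(22)→5·(22−18)≡20=u; y(24)→5·(24−18)≡4=e (all mod 26).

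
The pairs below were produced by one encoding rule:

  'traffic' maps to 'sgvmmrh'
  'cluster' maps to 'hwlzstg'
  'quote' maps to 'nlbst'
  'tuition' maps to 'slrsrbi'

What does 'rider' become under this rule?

gratg

t(19)→s(18) and r(17)→g(6) fit y≡19x+21 (mod 26); the inverse of 19 mod 26 is 11. Each letter's alphabet position (a=0..z=25) is mapped through 19·x+21 mod 26 — an affine cipher.
For rider: r(17)→19·17+21≡6=g; i(8)→19·8+21≡17=r; d(3)→19·3+21≡0=a; e(4)→19·4+21≡19=t; r(17)→19·17+21≡6=g (all mod 26).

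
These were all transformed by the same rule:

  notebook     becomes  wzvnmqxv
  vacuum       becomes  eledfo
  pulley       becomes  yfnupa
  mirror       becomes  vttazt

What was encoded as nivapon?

extreme

It's a Vigenère-style cipher with numeric key [9,11,2]: position i shifts by key[i mod 3].
Reversing it on nivapon: n−9=e, i−11=x, v−2=t, a−9=r, p−11=e, o−2=m, n−9=e.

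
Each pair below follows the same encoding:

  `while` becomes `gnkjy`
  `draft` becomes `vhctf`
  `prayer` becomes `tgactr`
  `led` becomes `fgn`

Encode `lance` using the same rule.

Read the word backwards and shift each letter +2.
For lance: reverse → ecnal; then shift: e+2=g, c+2=e, n+2=p, a+2=c, l+2=n.

gepcn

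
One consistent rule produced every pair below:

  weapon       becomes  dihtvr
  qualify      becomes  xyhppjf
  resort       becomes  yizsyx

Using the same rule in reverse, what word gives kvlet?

Shifts by position in weapon: pos 0: w→d (+7), pos 1: e→i (+4), pos 2: a→h (+7), pos 3: p→t (+4) — repeating every 2. The shifts repeat in a cycle of length 2: positions 0,1,… shift by +7, +4, then the pattern repeats.
Decoding kvlet: k−7=d, v−4=r, l−7=e, e−4=a, t−7=m.

dream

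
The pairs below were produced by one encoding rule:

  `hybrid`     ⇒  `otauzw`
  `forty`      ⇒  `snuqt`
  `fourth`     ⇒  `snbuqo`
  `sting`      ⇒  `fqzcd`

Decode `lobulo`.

church

This is an affine cipher: with a=0,…,z=25, each position x becomes (11x+15) mod 26.
Undoing it on lobulo: l(11)→19·(11−15)≡2=c; o(14)→19·(14−15)≡7=h; b(1)→19·(1−15)≡20=u; u(20)→19·(20−15)≡17=r; l(11)→19·(11−15)≡2=c; o(14)→19·(14−15)≡7=h (all mod 26).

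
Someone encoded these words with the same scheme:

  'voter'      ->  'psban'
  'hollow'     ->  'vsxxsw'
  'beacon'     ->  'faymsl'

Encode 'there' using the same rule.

v(21)→p(15) and o(14)→s(18) fit y≡7x+24 (mod 26); the inverse of 7 mod 26 is 15. Treating letters as 0–25, the rule is x ↦ 7x + 24 (mod 26).
For there: t(19)→7·19+24≡1=b; h(7)→7·7+24≡21=v; e(4)→7·4+24≡0=a; r(17)→7·17+24≡13=n; e(4)→7·4+24≡0=a (all mod 26).

bvana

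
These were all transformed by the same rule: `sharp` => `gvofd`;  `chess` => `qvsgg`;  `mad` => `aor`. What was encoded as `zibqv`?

lunch

Compare letters: s→g is +14, h→v is +14, a→o is +14 — a constant shift. It's a constant shift of +14 (ROT14).
Decoding zibqv: z−14=l, i−14=u, b−14=n, q−14=c, v−14=h.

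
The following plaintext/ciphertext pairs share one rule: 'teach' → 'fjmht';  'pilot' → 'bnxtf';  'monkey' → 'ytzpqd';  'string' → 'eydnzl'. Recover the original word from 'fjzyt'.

Shifts by position in teach: pos 0: t→f (+12), pos 1: e→j (+5), pos 2: a→m (+12), pos 3: c→h (+5) — repeating every 2. A repeating key of period 2 is used — shifts +12, +5 over and over.
Reversing it on fjzyt: f−12=t, j−5=e, z−12=n, y−5=t, t−12=h.

tenth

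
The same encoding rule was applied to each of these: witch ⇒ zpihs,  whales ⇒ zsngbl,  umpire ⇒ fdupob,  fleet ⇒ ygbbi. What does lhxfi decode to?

This is an affine cipher: with a=0,…,z=25, each position x becomes (23x+13) mod 26.
Undoing it on lhxfi: l(11)→17·(11−13)≡18=s; h(7)→17·(7−13)≡2=c; x(23)→17·(23−13)≡14=o; f(5)→17·(5−13)≡20=u; i(8)→17·(8−13)≡19=t (all mod 26).

scout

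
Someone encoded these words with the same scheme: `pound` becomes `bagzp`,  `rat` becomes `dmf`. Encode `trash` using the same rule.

fdmet

Compare letters: p→b is +12, o→a is +12, u→g is +12 — a constant shift. Each letter is shifted forward by 12 in the alphabet (a Caesar shift of +12).
On trash: t+12=f, r+12=d, a+12=m, s+12=e, h+12=t.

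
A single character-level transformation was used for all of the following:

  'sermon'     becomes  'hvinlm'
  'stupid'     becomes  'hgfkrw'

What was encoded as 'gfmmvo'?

Each pair mirrors across the alphabet (s↔h, e↔v, r↔i): positions sum to 25. This is the alphabet-reversal cipher (Atbash): a becomes z, b becomes y, etc.
Undoing it on gfmmvo: g↔t, f↔u, m↔n, m↔n, v↔e, o↔l.

tunnel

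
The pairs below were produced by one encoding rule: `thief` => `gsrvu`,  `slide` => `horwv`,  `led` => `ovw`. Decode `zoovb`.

Each pair mirrors across the alphabet (t↔g, h↔s, i↔r): positions sum to 25. This is the alphabet-reversal cipher (Atbash): a becomes z, b becomes y, etc.
Reversing it on zoovb: z↔a, o↔l, o↔l, v↔e, b↔y.

alley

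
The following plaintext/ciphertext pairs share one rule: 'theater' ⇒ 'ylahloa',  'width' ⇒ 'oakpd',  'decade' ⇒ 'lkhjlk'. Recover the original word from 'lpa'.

tie

The output letters match the input read backwards, each shifted +7: theater reversed is retaeht. The word is reversed, then every letter is shifted forward by 7.
Undoing it on lpa: shift back: l−7=e, p−7=i, a−7=t → eit; then reverse → tie.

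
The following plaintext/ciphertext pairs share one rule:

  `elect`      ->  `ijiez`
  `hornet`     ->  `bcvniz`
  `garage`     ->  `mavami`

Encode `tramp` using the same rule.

This is an affine cipher: with a=0,…,z=25, each position x becomes (15x+0) mod 26.
On tramp: t(19)→15·19+0≡25=z; r(17)→15·17+0≡21=v; a(0)→15·0+0≡0=a; m(12)→15·12+0≡24=y; p(15)→15·15+0≡17=r (all mod 26).

zvayr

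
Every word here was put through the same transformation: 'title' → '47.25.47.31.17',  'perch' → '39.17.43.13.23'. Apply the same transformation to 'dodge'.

15.37.15.21.17

t(#20)→47 and i(#9)→25: differences scale by 2, so n = 2·pos + 7. The formula is n = 2×(alphabet index, a=1) + 7.
On dodge: d=4→15, o=15→37, d=4→15, g=7→21, e=5→17.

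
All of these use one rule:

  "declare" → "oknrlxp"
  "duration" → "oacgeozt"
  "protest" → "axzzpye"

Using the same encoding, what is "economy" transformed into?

piztzsj

The shifts repeat in a cycle of length 2: positions 0,1,… shift by +11, +6, then the pattern repeats.
On economy: e+11=p, c+6=i, o+11=z, n+6=t, o+11=z, m+6=s, y+11=j.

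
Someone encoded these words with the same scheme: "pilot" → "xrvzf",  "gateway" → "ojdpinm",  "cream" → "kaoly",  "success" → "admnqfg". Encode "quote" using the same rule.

In pilot: p→x is +8, i→r is +9, l→v is +10, o→z is +11 — the shift increases by 1 each position. Letter i (0-indexed) is shifted by i+8, so successive shifts are 8, 9, 10, ….
For quote: q+8=y, u+9=d, o+10=y, t+11=e, e+12=q.

ydyeq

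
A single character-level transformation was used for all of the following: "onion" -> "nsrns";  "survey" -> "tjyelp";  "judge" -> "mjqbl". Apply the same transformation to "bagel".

o(14)→n(13) and n(13)→s(18) fit y≡21x+5 (mod 26); the inverse of 21 mod 26 is 5. Treating letters as 0–25, the rule is x ↦ 21x + 5 (mod 26).
For bagel: b(1)→21·1+5≡0=a; a(0)→21·0+5≡5=f; g(6)→21·6+5≡1=b; e(4)→21·4+5≡11=l; l(11)→21·11+5≡2=c (all mod 26).

afblc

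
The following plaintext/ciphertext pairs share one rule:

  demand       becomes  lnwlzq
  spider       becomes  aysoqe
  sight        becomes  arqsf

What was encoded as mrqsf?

In demand: d→l is +8, e→n is +9, m→w is +10, a→l is +11 — the shift increases by 1 each position. Each letter shifts forward by (position + 8), i.e. 8, 9, 10, … — the shift grows by one for each successive letter.
Undoing it on mrqsf: m−8=e, r−9=i, q−10=g, s−11=h, f−12=t.

eight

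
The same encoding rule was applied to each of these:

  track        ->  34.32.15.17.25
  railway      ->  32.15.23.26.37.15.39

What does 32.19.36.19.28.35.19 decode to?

t is letter #20 and maps to 34: an offset of 14. Each letter is replaced by its alphabet position (a=1..z=26) + 14.
Undoing it on 32.19.36.19.28.35.19: 32→(32−14)÷1=18=r, 19→(19−14)÷1=5=e, 36→(36−14)÷1=22=v, 19→(19−14)÷1=5=e, 28→(28−14)÷1=14=n, 35→(35−14)÷1=21=u, 19→(19−14)÷1=5=e.

revenue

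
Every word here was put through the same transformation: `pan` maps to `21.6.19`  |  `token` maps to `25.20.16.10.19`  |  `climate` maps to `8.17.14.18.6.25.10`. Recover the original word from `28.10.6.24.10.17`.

Letters become their 1-based position plus 5 (so a→6, b→7, …).
Reversing it on 28.10.6.24.10.17: 28→(28−5)÷1=23=w, 10→(10−5)÷1=5=e, 6→(6−5)÷1=1=a, 24→(24−5)÷1=19=s, 10→(10−5)÷1=5=e, 17→(17−5)÷1=12=l.

weasel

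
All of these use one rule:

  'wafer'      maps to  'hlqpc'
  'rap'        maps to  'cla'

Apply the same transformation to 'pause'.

alfdp

It's a constant shift of +11 (ROT11).
For pause: p+11=a, a+11=l, u+11=f, s+11=d, e+11=p.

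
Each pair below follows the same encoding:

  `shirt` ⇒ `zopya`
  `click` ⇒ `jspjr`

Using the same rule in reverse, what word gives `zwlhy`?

spear

Compare letters: s→z is +7, h→o is +7, i→p is +7 — a constant shift. This is a Caesar cipher with shift 7.
Decoding zwlhy: z−7=s, w−7=p, l−7=e, h−7=a, y−7=r.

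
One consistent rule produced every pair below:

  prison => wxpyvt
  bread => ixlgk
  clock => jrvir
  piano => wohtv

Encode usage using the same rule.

A repeating key of period 2 is used — shifts +7, +6 over and over.
For usage: u+7=b, s+6=y, a+7=h, g+6=m, e+7=l.

byhml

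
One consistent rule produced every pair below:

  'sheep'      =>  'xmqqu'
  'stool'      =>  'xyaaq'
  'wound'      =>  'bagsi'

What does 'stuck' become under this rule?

xyghp

The shift depends on letter class: consonant s→x is +5, but vowel e→q is +12. Two shifts are in play — +12 for a/e/i/o/u, +5 for every other letter.
Applying it to stuck: s(cons)+5=x, t(cons)+5=y, u(vowel)+12=g, c(cons)+5=h, k(cons)+5=p.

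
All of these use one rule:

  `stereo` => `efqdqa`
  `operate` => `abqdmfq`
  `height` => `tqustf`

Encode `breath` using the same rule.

Every letter moves 12 places later in the alphabet, wrapping around z→a.
For breath: b+12=n, r+12=d, e+12=q, a+12=m, t+12=f, h+12=t.

ndqmft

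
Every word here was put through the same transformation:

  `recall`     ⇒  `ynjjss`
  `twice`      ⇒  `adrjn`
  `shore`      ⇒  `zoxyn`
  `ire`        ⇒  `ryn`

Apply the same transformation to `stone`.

zaxun

The shift depends on letter class: consonant r→y is +7, but vowel e→n is +9. Two shifts are in play — +9 for a/e/i/o/u, +7 for every other letter.
On stone: s(cons)+7=z, t(cons)+7=a, o(vowel)+9=x, n(cons)+7=u, e(vowel)+9=n.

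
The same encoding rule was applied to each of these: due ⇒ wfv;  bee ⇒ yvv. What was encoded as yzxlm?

Each pair mirrors across the alphabet (d↔w, u↔f, e↔v): positions sum to 25. Letters are reflected about the middle of the alphabet (position → 25−position): Atbash.
Reversing it on yzxlm: y↔b, z↔a, x↔c, l↔o, m↔n.

bacon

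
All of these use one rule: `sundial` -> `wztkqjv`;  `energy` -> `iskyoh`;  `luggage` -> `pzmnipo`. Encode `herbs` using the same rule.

ljxia

The shift increases by 1 at each position, starting from +4: 4, 5, 6, ….
For herbs: h+4=l, e+5=j, r+6=x, b+7=i, s+8=a.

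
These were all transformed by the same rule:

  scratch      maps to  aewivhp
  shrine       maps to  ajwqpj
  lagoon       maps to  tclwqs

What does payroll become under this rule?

xcdzqqt

A repeating key of period 3 is used — shifts +8, +2, +5 over and over.
Applying it to payroll: p+8=x, a+2=c, y+5=d, r+8=z, o+2=q, l+5=q, l+8=t.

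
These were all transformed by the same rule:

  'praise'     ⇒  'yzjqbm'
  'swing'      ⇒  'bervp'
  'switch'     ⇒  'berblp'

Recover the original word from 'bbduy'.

stump

Shifts by position in praise: pos 0: p→y (+9), pos 1: r→z (+8), pos 2: a→j (+9), pos 3: i→q (+8) — repeating every 2. A repeating key of period 2 is used — shifts +9, +8 over and over.
Decoding bbduy: b−9=s, b−8=t, d−9=u, u−8=m, y−9=p.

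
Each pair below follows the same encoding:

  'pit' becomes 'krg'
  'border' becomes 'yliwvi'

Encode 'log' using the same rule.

Each pair mirrors across the alphabet (p↔k, i↔r, t↔g): positions sum to 25. Letters are reflected about the middle of the alphabet (position → 25−position): Atbash.
For log: l↔o, o↔l, g↔t.

olt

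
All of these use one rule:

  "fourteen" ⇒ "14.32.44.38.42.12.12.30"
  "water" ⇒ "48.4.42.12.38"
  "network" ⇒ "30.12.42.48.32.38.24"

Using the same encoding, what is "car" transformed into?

8.4.38

f(#6)→14 and o(#15)→32: differences scale by 2, so n = 2·pos + 2. Each letter becomes 2×(its alphabet position, a=1..z=26) + 2.
On car: c=3→8, a=1→4, r=18→38.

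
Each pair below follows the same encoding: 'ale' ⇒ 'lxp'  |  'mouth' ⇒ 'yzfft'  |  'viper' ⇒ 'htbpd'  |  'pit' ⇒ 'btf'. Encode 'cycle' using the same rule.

The shift depends on letter class: consonant l→x is +12, but vowel a→l is +11. Vowels shift forward by 11 and consonants shift forward by 12.
On cycle: c(cons)+12=o, y(cons)+12=k, c(cons)+12=o, l(cons)+12=x, e(vowel)+11=p.

okoxp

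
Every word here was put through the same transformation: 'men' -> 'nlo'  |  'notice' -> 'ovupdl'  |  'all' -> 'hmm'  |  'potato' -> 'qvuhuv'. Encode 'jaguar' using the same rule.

khhbhs

The shift depends on letter class: consonant m→n is +1, but vowel e→l is +7. Vowels shift forward by 7 and consonants shift forward by 1.
For jaguar: j(cons)+1=k, a(vowel)+7=h, g(cons)+1=h, u(vowel)+7=b, a(vowel)+7=h, r(cons)+1=s.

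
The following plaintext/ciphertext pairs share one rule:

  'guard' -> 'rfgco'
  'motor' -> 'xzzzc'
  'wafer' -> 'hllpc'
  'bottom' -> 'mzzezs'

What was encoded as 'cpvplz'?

repeat

It's a Vigenère-style cipher with numeric key [11,11,6]: position i shifts by key[i mod 3].
Undoing it on cpvplz: c−11=r, p−11=e, v−6=p, p−11=e, l−11=a, z−6=t.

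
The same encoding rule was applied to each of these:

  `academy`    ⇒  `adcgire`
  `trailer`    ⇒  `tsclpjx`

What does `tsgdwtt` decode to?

In academy: a→a is +0, c→d is +1, a→c is +2, d→g is +3 — the shift increases by 1 each position. Letter i (0-indexed) is shifted by i+0, so successive shifts are 0, 1, 2, ….
Reversing it on tsgdwtt: t−0=t, s−1=r, g−2=e, d−3=a, w−4=s, t−5=o, t−6=n.

treason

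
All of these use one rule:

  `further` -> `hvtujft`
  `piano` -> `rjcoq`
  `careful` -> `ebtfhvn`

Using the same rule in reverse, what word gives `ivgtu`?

guess

Shifts by position in further: pos 0: f→h (+2), pos 1: u→v (+1), pos 2: r→t (+2), pos 3: t→u (+1) — repeating every 2. The shifts repeat in a cycle of length 2: positions 0,1,… shift by +2, +1, then the pattern repeats.
Undoing it on ivgtu: i−2=g, v−1=u, g−2=e, t−1=s, u−2=s.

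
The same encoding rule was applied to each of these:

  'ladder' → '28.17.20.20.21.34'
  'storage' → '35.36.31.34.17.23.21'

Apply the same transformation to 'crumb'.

19.34.37.29.18

l is letter #12 and maps to 28: an offset of 16. The number is (letter's place in the alphabet, a=1) + 16.
For crumb: c=3→19, r=18→34, u=21→37, m=13→29, b=2→18.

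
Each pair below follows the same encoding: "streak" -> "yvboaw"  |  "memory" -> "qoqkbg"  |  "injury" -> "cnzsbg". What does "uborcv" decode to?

Treating letters as 0–25, the rule is x ↦ 23x + 0 (mod 26).
Undoing it on uborcv: u(20)→17·(20−0)≡2=c; b(1)→17·(1−0)≡17=r; o(14)→17·(14−0)≡4=e; r(17)→17·(17−0)≡3=d; c(2)→17·(2−0)≡8=i; v(21)→17·(21−0)≡19=t (all mod 26).

credit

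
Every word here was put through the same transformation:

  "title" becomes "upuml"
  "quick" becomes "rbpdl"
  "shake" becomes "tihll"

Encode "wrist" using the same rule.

xsptu

The shift depends on letter class: consonant t→u is +1, but vowel i→p is +7. Two shifts are in play — +7 for a/e/i/o/u, +1 for every other letter.
On wrist: w(cons)+1=x, r(cons)+1=s, i(vowel)+7=p, s(cons)+1=t, t(cons)+1=u.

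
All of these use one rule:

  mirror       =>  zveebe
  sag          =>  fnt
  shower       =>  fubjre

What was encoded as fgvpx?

stick

Compare letters: m→z is +13, i→v is +13, r→e is +13 — a constant shift. Every letter moves 13 places later in the alphabet, wrapping around z→a.
Decoding fgvpx: f−13=s, g−13=t, v−13=i, p−13=c, x−13=k.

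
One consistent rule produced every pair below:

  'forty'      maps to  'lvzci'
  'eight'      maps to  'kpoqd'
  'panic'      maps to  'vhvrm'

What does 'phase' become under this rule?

voibo

In forty: f→l is +6, o→v is +7, r→z is +8, t→c is +9 — the shift increases by 1 each position. The shift increases by 1 at each position, starting from +6: 6, 7, 8, ….
Applying it to phase: p+6=v, h+7=o, a+8=i, s+9=b, e+10=o.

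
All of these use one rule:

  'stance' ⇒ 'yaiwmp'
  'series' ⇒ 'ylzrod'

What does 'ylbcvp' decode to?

settle

In stance: s→y is +6, t→a is +7, a→i is +8, n→w is +9 — the shift increases by 1 each position. Each letter shifts forward by (position + 6), i.e. 6, 7, 8, … — the shift grows by one for each successive letter.
Decoding ylbcvp: y−6=s, l−7=e, b−8=t, c−9=t, v−10=l, p−11=e.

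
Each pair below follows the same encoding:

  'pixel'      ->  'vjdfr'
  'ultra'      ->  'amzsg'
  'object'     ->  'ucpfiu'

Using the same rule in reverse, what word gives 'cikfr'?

wheel

Shifts by position in pixel: pos 0: p→v (+6), pos 1: i→j (+1), pos 2: x→d (+6), pos 3: e→f (+1) — repeating every 2. A repeating key of period 2 is used — shifts +6, +1 over and over.
Undoing it on cikfr: c−6=w, i−1=h, k−6=e, f−1=e, r−6=l.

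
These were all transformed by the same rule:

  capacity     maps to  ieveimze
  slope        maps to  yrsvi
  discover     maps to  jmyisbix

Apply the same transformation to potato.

vszezs

Vowels shift forward by 4 and consonants shift forward by 6.
For potato: p(cons)+6=v, o(vowel)+4=s, t(cons)+6=z, a(vowel)+4=e, t(cons)+6=z, o(vowel)+4=s.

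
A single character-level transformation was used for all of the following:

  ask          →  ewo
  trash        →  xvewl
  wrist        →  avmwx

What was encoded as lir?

hen

Compare letters: a→e is +4, s→w is +4, k→o is +4 — a constant shift. This is a Caesar cipher with shift 4.
Undoing it on lir: l−4=h, i−4=e, r−4=n.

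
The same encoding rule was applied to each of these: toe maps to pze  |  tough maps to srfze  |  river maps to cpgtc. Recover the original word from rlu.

jag

The output letters match the input read backwards, each shifted +11: toe reversed is eot. Read the word backwards and shift each letter +11.
Decoding rlu: shift back: r−11=g, l−11=a, u−11=j → gaj; then reverse → jag.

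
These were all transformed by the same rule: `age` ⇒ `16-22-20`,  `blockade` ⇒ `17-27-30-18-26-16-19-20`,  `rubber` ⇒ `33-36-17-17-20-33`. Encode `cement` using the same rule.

18-20-28-20-29-35

a is letter #1 and maps to 16: an offset of 15. Each letter is replaced by its alphabet position (a=1..z=26) + 15.
On cement: c=3→18, e=5→20, m=13→28, e=5→20, n=14→29, t=20→35.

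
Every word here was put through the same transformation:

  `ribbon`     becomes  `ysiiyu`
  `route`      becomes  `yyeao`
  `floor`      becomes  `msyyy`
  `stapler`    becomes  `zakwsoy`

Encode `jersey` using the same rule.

The shift depends on letter class: consonant r→y is +7, but vowel i→s is +10. Two shifts are in play — +10 for a/e/i/o/u, +7 for every other letter.
For jersey: j(cons)+7=q, e(vowel)+10=o, r(cons)+7=y, s(cons)+7=z, e(vowel)+10=o, y(cons)+7=f.

qoyzof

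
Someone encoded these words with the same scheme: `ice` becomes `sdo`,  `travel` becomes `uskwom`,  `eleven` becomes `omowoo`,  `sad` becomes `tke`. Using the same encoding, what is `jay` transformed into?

Two shifts are in play — +10 for a/e/i/o/u, +1 for every other letter.
For jay: j(cons)+1=k, a(vowel)+10=k, y(cons)+1=z.

kkz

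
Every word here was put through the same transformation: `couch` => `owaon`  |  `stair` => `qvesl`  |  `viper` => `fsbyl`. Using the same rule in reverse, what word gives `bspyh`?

pixel

c(2)→o(14) and o(14)→w(22) fit y≡5x+4 (mod 26); the inverse of 5 mod 26 is 21. Treating letters as 0–25, the rule is x ↦ 5x + 4 (mod 26).
Decoding bspyh: b(1)→21·(1−4)≡15=p; s(18)→21·(18−4)≡8=i; p(15)→21·(15−4)≡23=x; y(24)→21·(24−4)≡4=e; h(7)→21·(7−4)≡11=l (all mod 26).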